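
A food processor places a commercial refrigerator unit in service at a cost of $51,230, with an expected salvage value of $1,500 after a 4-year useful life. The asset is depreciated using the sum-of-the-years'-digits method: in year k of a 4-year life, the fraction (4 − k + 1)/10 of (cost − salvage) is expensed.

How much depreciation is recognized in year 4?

$4,973

Depreciable base = $51,230 − $1,500 = $49,730.
Sum of the years' digits = 4+3+2+1 = 10.
Year 1: $49,730 × 4/10 = $19,892. Book value $31,338.
Year 2: $49,730 × 3/10 = $14,919. Book value $16,419.
Year 3: $49,730 × 2/10 = $9,946. Book value $6,473.
Year 4: $49,730 × 1/10 = $4,973. Book value $1,500.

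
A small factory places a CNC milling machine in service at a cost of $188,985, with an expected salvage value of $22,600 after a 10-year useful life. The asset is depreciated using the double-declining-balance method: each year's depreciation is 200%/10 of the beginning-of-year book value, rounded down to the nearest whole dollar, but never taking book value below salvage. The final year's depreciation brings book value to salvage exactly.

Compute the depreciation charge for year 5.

Depreciable base = $188,985 − $22,600 = $166,385.
Year 1: ⌊$188,985 × 200%/10⌋ = $37,797. Book value $151,188.
Year 2: ⌊$151,188 × 200%/10⌋ = $30,237. Book value $120,951.
Year 3: ⌊$120,951 × 200%/10⌋ = $24,190. Book value $96,761.
Year 4: ⌊$96,761 × 200%/10⌋ = $19,352. Book value $77,409.
Year 5: ⌊$77,409 × 200%/10⌋ = $15,481. Book value $61,928.

$15,481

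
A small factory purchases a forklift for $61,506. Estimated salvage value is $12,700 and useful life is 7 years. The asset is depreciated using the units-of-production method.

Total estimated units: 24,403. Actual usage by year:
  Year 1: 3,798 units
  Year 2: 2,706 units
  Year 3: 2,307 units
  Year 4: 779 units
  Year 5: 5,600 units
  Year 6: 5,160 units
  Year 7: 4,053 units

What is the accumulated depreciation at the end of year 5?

$30,380

Depreciable base = $61,506 − $12,700 = $48,806.
Rate = $48,806 / 24,403 units = $2 per unit.
Year 1: 3,798 × $2 = $7,596. Book value $53,910.
Year 2: 2,706 × $2 = $5,412. Book value $48,498.
Year 3: 2,307 × $2 = $4,614. Book value $43,884.
Year 4: 779 × $2 = $1,558. Book value $42,326.
Year 5: 5,600 × $2 = $11,200. Book value $31,126.
Accumulated through year 5 = $61,506 − $31,126 = $30,380.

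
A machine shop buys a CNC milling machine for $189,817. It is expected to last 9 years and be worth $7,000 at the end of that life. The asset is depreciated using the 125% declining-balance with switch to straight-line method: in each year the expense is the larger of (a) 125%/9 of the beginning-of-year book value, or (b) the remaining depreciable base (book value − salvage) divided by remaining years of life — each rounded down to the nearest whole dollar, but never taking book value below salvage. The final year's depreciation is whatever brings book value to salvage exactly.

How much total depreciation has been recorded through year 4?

Depreciable base = $189,817 − $7,000 = $182,817.
Year 1: DB = ⌊$189,817 × 125%/9⌋ = $26,363; SL = ⌊$182,817/9⌋ = $20,313 → take DB $26,363. Book value $163,454.
Year 2: DB = ⌊$163,454 × 125%/9⌋ = $22,701; SL = ⌊$156,454/8⌋ = $19,556 → take DB $22,701. Book value $140,753.
Year 3: DB = ⌊$140,753 × 125%/9⌋ = $19,549; SL = ⌊$133,753/7⌋ = $19,107 → take DB $19,549. Book value $121,204.
Year 4: DB = ⌊$121,204 × 125%/9⌋ = $16,833; SL = ⌊$114,204/6⌋ = $19,034 → take SL $19,034. Book value $102,170.
Accumulated through year 4 = $189,817 − $102,170 = $87,647.

$87,647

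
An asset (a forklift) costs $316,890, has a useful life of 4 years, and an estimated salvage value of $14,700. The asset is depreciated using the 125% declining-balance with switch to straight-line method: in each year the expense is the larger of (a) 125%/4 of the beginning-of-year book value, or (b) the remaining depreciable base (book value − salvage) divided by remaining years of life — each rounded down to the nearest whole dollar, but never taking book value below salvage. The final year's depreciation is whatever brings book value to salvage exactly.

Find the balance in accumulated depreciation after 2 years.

Depreciable base = $316,890 − $14,700 = $302,190.
Year 1: DB = ⌊$316,890 × 125%/4⌋ = $99,028; SL = ⌊$302,190/4⌋ = $75,547 → take DB $99,028. Book value $217,862.
Year 2: DB = ⌊$217,862 × 125%/4⌋ = $68,081; SL = ⌊$203,162/3⌋ = $67,720 → take DB $68,081. Book value $149,781.
Accumulated through year 2 = $316,890 − $149,781 = $167,109.

$167,109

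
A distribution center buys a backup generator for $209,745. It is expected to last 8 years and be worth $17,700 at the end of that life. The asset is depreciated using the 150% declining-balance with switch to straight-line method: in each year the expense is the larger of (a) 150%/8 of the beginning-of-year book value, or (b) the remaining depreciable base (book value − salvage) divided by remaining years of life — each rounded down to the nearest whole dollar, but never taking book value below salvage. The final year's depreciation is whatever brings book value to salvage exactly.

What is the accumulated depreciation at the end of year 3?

Depreciable base = $209,745 − $17,700 = $192,045.
Year 1: DB = ⌊$209,745 × 150%/8⌋ = $39,327; SL = ⌊$192,045/8⌋ = $24,005 → take DB $39,327. Book value $170,418.
Year 2: DB = ⌊$170,418 × 150%/8⌋ = $31,953; SL = ⌊$152,718/7⌋ = $21,816 → take DB $31,953. Book value $138,465.
Year 3: DB = ⌊$138,465 × 150%/8⌋ = $25,962; SL = ⌊$120,765/6⌋ = $20,127 → take DB $25,962. Book value $112,503.
Accumulated through year 3 = $209,745 − $112,503 = $97,242.

$97,242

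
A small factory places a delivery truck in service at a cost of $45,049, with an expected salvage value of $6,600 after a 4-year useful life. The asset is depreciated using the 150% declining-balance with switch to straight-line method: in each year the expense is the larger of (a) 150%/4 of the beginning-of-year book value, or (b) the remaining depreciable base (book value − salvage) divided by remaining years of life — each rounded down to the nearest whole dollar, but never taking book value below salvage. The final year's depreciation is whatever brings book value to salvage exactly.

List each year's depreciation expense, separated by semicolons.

Depreciable base = $45,049 − $6,600 = $38,449.
Year 1: DB = ⌊$45,049 × 150%/4⌋ = $16,893; SL = ⌊$38,449/4⌋ = $9,612 → take DB $16,893. Book value $28,156.
Year 2: DB = ⌊$28,156 × 150%/4⌋ = $10,558; SL = ⌊$21,556/3⌋ = $7,185 → take DB $10,558. Book value $17,598.
Year 3: DB = ⌊$17,598 × 150%/4⌋ = $6,599; SL = ⌊$10,998/2⌋ = $5,499 → take DB $6,599. Book value $10,999.
Year 4 (final): $10,999 − $6,600 = $4,399. Book value $6,600.

$16,893; $10,558; $6,599; $4,399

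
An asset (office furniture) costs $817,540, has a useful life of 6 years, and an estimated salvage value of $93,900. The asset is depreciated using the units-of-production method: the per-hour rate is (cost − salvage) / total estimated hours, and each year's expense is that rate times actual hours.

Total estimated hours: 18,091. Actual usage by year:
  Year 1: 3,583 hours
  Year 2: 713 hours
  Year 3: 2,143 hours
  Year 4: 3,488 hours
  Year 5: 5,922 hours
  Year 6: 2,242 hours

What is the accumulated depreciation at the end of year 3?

$257,560

Depreciable base = $817,540 − $93,900 = $723,640.
Rate = $723,640 / 18,091 hours = $40 per hour.
Year 1: 3,583 × $40 = $143,320. Book value $674,220.
Year 2: 713 × $40 = $28,520. Book value $645,700.
Year 3: 2,143 × $40 = $85,720. Book value $559,980.
Accumulated through year 3 = $817,540 − $559,980 = $257,560.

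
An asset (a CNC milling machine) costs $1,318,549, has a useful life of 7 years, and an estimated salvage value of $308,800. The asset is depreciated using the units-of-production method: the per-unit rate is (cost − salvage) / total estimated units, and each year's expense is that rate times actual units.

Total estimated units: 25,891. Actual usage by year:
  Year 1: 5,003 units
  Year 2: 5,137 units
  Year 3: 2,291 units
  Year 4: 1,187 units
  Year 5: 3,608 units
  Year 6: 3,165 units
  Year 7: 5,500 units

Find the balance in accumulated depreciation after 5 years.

$671,814

Depreciable base = $1,318,549 − $308,800 = $1,009,749.
Rate = $1,009,749 / 25,891 units = $39 per unit.
Year 1: 5,003 × $39 = $195,117. Book value $1,123,432.
Year 2: 5,137 × $39 = $200,343. Book value $923,089.
Year 3: 2,291 × $39 = $89,349. Book value $833,740.
Year 4: 1,187 × $39 = $46,293. Book value $787,447.
Year 5: 3,608 × $39 = $140,712. Book value $646,735.
Accumulated through year 5 = $1,318,549 − $646,735 = $671,814.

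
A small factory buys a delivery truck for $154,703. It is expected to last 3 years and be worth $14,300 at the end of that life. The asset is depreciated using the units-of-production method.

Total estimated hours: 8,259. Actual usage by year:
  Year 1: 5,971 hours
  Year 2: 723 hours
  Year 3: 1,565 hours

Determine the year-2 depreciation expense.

Depreciable base = $154,703 − $14,300 = $140,403.
Rate = $140,403 / 8,259 hours = $17 per hour.
Year 1: 5,971 × $17 = $101,507. Book value $53,196.
Year 2: 723 × $17 = $12,291. Book value $40,905.

$12,291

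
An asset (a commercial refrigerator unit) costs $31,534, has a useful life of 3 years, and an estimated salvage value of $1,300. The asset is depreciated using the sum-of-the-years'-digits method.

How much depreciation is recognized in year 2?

Depreciable base = $31,534 − $1,300 = $30,234.
Sum of the years' digits = 3+2+1 = 6.
Year 1: $30,234 × 3/6 = $15,117. Book value $16,417.
Year 2: $30,234 × 2/6 = $10,078. Book value $6,339.

$10,078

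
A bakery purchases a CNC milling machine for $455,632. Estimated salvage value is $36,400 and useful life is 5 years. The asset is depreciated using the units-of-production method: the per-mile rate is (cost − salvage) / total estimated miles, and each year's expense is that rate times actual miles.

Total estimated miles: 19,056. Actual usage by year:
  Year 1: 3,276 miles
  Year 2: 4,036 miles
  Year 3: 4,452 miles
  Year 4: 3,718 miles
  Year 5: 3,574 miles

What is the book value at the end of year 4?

$115,028

Depreciable base = $455,632 − $36,400 = $419,232.
Rate = $419,232 / 19,056 miles = $22 per mile.
Year 1: 3,276 × $22 = $72,072. Book value $383,560.
Year 2: 4,036 × $22 = $88,792. Book value $294,768.
Year 3: 4,452 × $22 = $97,944. Book value $196,824.
Year 4: 3,718 × $22 = $81,796. Book value $115,028.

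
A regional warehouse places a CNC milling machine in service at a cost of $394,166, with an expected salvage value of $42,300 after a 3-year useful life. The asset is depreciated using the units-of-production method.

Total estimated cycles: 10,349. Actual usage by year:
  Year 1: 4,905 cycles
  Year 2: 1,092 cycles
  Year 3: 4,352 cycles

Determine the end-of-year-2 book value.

Depreciable base = $394,166 − $42,300 = $351,866.
Rate = $351,866 / 10,349 cycles = $34 per cycle.
Year 1: 4,905 × $34 = $166,770. Book value $227,396.
Year 2: 1,092 × $34 = $37,128. Book value $190,268.

$190,268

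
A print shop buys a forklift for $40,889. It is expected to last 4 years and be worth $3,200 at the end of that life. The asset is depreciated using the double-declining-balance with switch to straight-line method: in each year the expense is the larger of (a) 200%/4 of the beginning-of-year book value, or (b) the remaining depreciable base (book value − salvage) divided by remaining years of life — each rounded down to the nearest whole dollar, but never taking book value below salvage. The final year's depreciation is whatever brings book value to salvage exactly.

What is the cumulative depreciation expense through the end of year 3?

$35,777

Depreciable base = $40,889 − $3,200 = $37,689.
Year 1: DB = ⌊$40,889 × 200%/4⌋ = $20,444; SL = ⌊$37,689/4⌋ = $9,422 → take DB $20,444. Book value $20,445.
Year 2: DB = ⌊$20,445 × 200%/4⌋ = $10,222; SL = ⌊$17,245/3⌋ = $5,748 → take DB $10,222. Book value $10,223.
Year 3: DB = ⌊$10,223 × 200%/4⌋ = $5,111; SL = ⌊$7,023/2⌋ = $3,511 → take DB $5,111. Book value $5,112.
Accumulated through year 3 = $40,889 − $5,112 = $35,777.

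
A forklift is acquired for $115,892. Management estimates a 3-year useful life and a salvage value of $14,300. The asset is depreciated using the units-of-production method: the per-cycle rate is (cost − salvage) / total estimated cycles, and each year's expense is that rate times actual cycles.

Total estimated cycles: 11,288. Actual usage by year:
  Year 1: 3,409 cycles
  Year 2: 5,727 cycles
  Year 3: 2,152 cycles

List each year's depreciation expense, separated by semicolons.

Depreciable base = $115,892 − $14,300 = $101,592.
Rate = $101,592 / 11,288 cycles = $9 per cycle.
Year 1: 3,409 × $9 = $30,681. Book value $85,211.
Year 2: 5,727 × $9 = $51,543. Book value $33,668.
Year 3: 2,152 × $9 = $19,368. Book value $14,300.

$30,681; $51,543; $19,368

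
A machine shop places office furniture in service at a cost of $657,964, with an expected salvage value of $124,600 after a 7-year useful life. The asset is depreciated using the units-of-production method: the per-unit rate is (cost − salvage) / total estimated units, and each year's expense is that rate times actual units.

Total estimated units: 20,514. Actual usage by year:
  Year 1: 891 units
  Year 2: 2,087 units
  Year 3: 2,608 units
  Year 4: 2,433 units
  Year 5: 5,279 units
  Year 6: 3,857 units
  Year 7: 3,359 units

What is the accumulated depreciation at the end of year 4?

$208,494

Depreciable base = $657,964 − $124,600 = $533,364.
Rate = $533,364 / 20,514 units = $26 per unit.
Year 1: 891 × $26 = $23,166. Book value $634,798.
Year 2: 2,087 × $26 = $54,262. Book value $580,536.
Year 3: 2,608 × $26 = $67,808. Book value $512,728.
Year 4: 2,433 × $26 = $63,258. Book value $449,470.
Accumulated through year 4 = $657,964 − $449,470 = $208,494.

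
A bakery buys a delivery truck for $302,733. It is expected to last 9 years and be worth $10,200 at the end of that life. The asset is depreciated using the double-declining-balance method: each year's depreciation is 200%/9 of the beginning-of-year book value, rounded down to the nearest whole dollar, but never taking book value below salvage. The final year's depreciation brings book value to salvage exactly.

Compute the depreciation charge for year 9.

Depreciable base = $302,733 − $10,200 = $292,533.
Year 1: ⌊$302,733 × 200%/9⌋ = $67,274. Book value $235,459.
Year 2: ⌊$235,459 × 200%/9⌋ = $52,324. Book value $183,135.
Year 3: ⌊$183,135 × 200%/9⌋ = $40,696. Book value $142,439.
Year 4: ⌊$142,439 × 200%/9⌋ = $31,653. Book value $110,786.
Year 5: ⌊$110,786 × 200%/9⌋ = $24,619. Book value $86,167.
Year 6: ⌊$86,167 × 200%/9⌋ = $19,148. Book value $67,019.
Year 7: ⌊$67,019 × 200%/9⌋ = $14,893. Book value $52,126.
Year 8: ⌊$52,126 × 200%/9⌋ = $11,583. Book value $40,543.
Year 9 (final): $40,543 − $10,200 = $30,343. Book value $10,200.

$30,343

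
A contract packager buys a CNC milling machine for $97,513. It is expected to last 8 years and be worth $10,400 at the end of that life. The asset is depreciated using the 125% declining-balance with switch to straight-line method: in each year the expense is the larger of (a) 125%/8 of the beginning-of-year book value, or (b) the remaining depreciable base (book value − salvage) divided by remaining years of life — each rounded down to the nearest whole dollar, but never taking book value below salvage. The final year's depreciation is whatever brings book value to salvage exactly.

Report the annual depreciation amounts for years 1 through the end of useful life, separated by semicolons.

Depreciable base = $97,513 − $10,400 = $87,113.
Year 1: DB = ⌊$97,513 × 125%/8⌋ = $15,236; SL = ⌊$87,113/8⌋ = $10,889 → take DB $15,236. Book value $82,277.
Year 2: DB = ⌊$82,277 × 125%/8⌋ = $12,855; SL = ⌊$71,877/7⌋ = $10,268 → take DB $12,855. Book value $69,422.
Year 3: DB = ⌊$69,422 × 125%/8⌋ = $10,847; SL = ⌊$59,022/6⌋ = $9,837 → take DB $10,847. Book value $58,575.
Year 4: DB = ⌊$58,575 × 125%/8⌋ = $9,152; SL = ⌊$48,175/5⌋ = $9,635 → take SL $9,635. Book value $48,940.
Year 5: DB = ⌊$48,940 × 125%/8⌋ = $7,646; SL = ⌊$38,540/4⌋ = $9,635 → take SL $9,635. Book value $39,305.
Year 6: DB = ⌊$39,305 × 125%/8⌋ = $6,141; SL = ⌊$28,905/3⌋ = $9,635 → take SL $9,635. Book value $29,670.
Year 7: DB = ⌊$29,670 × 125%/8⌋ = $4,635; SL = ⌊$19,270/2⌋ = $9,635 → take SL $9,635. Book value $20,035.
Year 8 (final): $20,035 − $10,400 = $9,635. Book value $10,400.

$15,236; $12,855; $10,847; $9,635; $9,635; $9,635; $9,635; $9,635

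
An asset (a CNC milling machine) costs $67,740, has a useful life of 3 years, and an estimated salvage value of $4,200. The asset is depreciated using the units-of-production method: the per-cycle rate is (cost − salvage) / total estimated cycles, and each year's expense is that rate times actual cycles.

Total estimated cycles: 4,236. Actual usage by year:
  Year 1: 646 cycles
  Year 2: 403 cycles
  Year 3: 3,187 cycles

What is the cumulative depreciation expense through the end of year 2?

Depreciable base = $67,740 − $4,200 = $63,540.
Rate = $63,540 / 4,236 cycles = $15 per cycle.
Year 1: 646 × $15 = $9,690. Book value $58,050.
Year 2: 403 × $15 = $6,045. Book value $52,005.
Accumulated through year 2 = $67,740 − $52,005 = $15,735.

$15,735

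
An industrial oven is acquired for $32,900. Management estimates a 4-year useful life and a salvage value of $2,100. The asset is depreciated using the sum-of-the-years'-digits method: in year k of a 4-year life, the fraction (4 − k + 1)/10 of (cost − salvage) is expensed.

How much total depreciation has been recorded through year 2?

Depreciable base = $32,900 − $2,100 = $30,800.
Sum of the years' digits = 4+3+2+1 = 10.
Year 1: $30,800 × 4/10 = $12,320. Book value $20,580.
Year 2: $30,800 × 3/10 = $9,240. Book value $11,340.
Accumulated through year 2 = $32,900 − $11,340 = $21,560.

$21,560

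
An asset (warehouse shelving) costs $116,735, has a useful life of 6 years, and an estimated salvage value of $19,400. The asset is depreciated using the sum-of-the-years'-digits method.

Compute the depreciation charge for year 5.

$9,270

Depreciable base = $116,735 − $19,400 = $97,335.
Sum of the years' digits = 6+5+4+3+2+1 = 21.
Year 1: $97,335 × 6/21 = $27,810. Book value $88,925.
Year 2: $97,335 × 5/21 = $23,175. Book value $65,750.
Year 3: $97,335 × 4/21 = $18,540. Book value $47,210.
Year 4: $97,335 × 3/21 = $13,905. Book value $33,305.
Year 5: $97,335 × 2/21 = $9,270. Book value $24,035.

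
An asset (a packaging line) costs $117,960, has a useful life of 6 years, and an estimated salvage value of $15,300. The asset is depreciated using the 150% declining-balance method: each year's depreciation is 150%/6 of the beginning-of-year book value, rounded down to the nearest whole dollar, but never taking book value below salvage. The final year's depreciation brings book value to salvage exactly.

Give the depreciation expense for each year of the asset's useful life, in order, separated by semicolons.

$29,490; $22,117; $16,588; $12,441; $9,331; $12,693

Depreciable base = $117,960 − $15,300 = $102,660.
Year 1: ⌊$117,960 × 150%/6⌋ = $29,490. Book value $88,470.
Year 2: ⌊$88,470 × 150%/6⌋ = $22,117. Book value $66,353.
Year 3: ⌊$66,353 × 150%/6⌋ = $16,588. Book value $49,765.
Year 4: ⌊$49,765 × 150%/6⌋ = $12,441. Book value $37,324.
Year 5: ⌊$37,324 × 150%/6⌋ = $9,331. Book value $27,993.
Year 6 (final): $27,993 − $15,300 = $12,693. Book value $15,300.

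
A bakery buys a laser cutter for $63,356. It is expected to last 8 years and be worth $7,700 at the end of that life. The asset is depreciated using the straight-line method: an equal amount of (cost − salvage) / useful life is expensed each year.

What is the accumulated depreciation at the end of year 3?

Depreciable base = $63,356 − $7,700 = $55,656.
Annual expense = $55,656 / 8 = $6,957.
End of year 1: book value $56,399.
End of year 2: book value $49,442.
End of year 3: book value $42,485.
Accumulated through year 3 = $63,356 − $42,485 = $20,871.

$20,871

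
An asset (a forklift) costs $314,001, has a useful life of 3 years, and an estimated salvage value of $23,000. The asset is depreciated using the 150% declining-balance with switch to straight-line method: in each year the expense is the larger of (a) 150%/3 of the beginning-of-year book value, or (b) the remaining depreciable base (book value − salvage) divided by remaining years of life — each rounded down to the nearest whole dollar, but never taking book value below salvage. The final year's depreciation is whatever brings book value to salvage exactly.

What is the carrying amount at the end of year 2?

Depreciable base = $314,001 − $23,000 = $291,001.
Year 1: DB = ⌊$314,001 × 150%/3⌋ = $157,000; SL = ⌊$291,001/3⌋ = $97,000 → take DB $157,000. Book value $157,001.
Year 2: DB = ⌊$157,001 × 150%/3⌋ = $78,500; SL = ⌊$134,001/2⌋ = $67,000 → take DB $78,500. Book value $78,501.

$78,501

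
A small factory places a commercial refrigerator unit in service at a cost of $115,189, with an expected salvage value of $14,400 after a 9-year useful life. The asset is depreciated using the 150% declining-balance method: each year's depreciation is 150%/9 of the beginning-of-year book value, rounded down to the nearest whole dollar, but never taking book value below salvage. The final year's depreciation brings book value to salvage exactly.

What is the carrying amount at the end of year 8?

Depreciable base = $115,189 − $14,400 = $100,789.
Year 1: ⌊$115,189 × 150%/9⌋ = $19,198. Book value $95,991.
Year 2: ⌊$95,991 × 150%/9⌋ = $15,998. Book value $79,993.
Year 3: ⌊$79,993 × 150%/9⌋ = $13,332. Book value $66,661.
Year 4: ⌊$66,661 × 150%/9⌋ = $11,110. Book value $55,551.
Year 5: ⌊$55,551 × 150%/9⌋ = $9,258. Book value $46,293.
Year 6: ⌊$46,293 × 150%/9⌋ = $7,715. Book value $38,578.
Year 7: ⌊$38,578 × 150%/9⌋ = $6,429. Book value $32,149.
Year 8: ⌊$32,149 × 150%/9⌋ = $5,358. Book value $26,791.

$26,791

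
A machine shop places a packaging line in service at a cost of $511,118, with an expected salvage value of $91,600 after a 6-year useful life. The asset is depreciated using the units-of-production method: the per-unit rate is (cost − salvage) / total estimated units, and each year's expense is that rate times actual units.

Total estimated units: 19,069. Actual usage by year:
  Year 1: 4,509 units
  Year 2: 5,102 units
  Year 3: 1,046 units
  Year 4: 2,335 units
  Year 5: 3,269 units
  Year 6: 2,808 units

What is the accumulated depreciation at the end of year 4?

$285,824

Depreciable base = $511,118 − $91,600 = $419,518.
Rate = $419,518 / 19,069 units = $22 per unit.
Year 1: 4,509 × $22 = $99,198. Book value $411,920.
Year 2: 5,102 × $22 = $112,244. Book value $299,676.
Year 3: 1,046 × $22 = $23,012. Book value $276,664.
Year 4: 2,335 × $22 = $51,370. Book value $225,294.
Accumulated through year 4 = $511,118 − $225,294 = $285,824.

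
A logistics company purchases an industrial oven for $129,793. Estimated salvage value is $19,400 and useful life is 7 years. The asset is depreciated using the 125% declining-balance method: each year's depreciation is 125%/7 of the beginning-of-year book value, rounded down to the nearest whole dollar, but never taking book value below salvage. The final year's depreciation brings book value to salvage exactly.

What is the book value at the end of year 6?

$39,874

Depreciable base = $129,793 − $19,400 = $110,393.
Year 1: ⌊$129,793 × 125%/7⌋ = $23,177. Book value $106,616.
Year 2: ⌊$106,616 × 125%/7⌋ = $19,038. Book value $87,578.
Year 3: ⌊$87,578 × 125%/7⌋ = $15,638. Book value $71,940.
Year 4: ⌊$71,940 × 125%/7⌋ = $12,846. Book value $59,094.
Year 5: ⌊$59,094 × 125%/7⌋ = $10,552. Book value $48,542.
Year 6: ⌊$48,542 × 125%/7⌋ = $8,668. Book value $39,874.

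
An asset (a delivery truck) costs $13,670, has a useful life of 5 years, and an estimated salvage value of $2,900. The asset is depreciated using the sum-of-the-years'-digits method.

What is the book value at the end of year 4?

Depreciable base = $13,670 − $2,900 = $10,770.
Sum of the years' digits = 5+4+3+2+1 = 15.
Year 1: $10,770 × 5/15 = $3,590. Book value $10,080.
Year 2: $10,770 × 4/15 = $2,872. Book value $7,208.
Year 3: $10,770 × 3/15 = $2,154. Book value $5,054.
Year 4: $10,770 × 2/15 = $1,436. Book value $3,618.

$3,618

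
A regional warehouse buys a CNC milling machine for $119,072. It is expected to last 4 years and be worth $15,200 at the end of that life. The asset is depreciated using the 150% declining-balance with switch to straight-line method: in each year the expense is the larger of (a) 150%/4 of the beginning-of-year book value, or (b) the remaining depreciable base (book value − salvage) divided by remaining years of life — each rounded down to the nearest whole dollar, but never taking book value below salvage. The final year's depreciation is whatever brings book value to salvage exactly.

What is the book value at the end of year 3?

$29,071

Depreciable base = $119,072 − $15,200 = $103,872.
Year 1: DB = ⌊$119,072 × 150%/4⌋ = $44,652; SL = ⌊$103,872/4⌋ = $25,968 → take DB $44,652. Book value $74,420.
Year 2: DB = ⌊$74,420 × 150%/4⌋ = $27,907; SL = ⌊$59,220/3⌋ = $19,740 → take DB $27,907. Book value $46,513.
Year 3: DB = ⌊$46,513 × 150%/4⌋ = $17,442; SL = ⌊$31,313/2⌋ = $15,656 → take DB $17,442. Book value $29,071.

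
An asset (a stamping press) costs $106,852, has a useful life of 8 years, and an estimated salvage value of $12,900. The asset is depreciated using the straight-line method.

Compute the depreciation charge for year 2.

$11,744

Depreciable base = $106,852 − $12,900 = $93,952.
Annual expense = $93,952 / 8 = $11,744.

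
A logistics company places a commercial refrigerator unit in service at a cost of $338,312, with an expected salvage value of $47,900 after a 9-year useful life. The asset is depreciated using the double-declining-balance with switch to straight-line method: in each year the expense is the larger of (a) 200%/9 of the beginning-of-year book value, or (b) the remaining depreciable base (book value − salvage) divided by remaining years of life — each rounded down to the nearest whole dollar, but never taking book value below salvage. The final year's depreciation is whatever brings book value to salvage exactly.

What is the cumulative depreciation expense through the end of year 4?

$214,505

Depreciable base = $338,312 − $47,900 = $290,412.
Year 1: DB = ⌊$338,312 × 200%/9⌋ = $75,180; SL = ⌊$290,412/9⌋ = $32,268 → take DB $75,180. Book value $263,132.
Year 2: DB = ⌊$263,132 × 200%/9⌋ = $58,473; SL = ⌊$215,232/8⌋ = $26,904 → take DB $58,473. Book value $204,659.
Year 3: DB = ⌊$204,659 × 200%/9⌋ = $45,479; SL = ⌊$156,759/7⌋ = $22,394 → take DB $45,479. Book value $159,180.
Year 4: DB = ⌊$159,180 × 200%/9⌋ = $35,373; SL = ⌊$111,280/6⌋ = $18,546 → take DB $35,373. Book value $123,807.
Accumulated through year 4 = $338,312 − $123,807 = $214,505.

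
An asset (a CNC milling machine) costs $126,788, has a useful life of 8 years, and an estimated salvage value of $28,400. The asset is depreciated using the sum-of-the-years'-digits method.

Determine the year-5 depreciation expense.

$10,932

Depreciable base = $126,788 − $28,400 = $98,388.
Sum of the years' digits = 8+7+6+5+4+3+2+1 = 36.
Year 1: $98,388 × 8/36 = $21,864. Book value $104,924.
Year 2: $98,388 × 7/36 = $19,131. Book value $85,793.
Year 3: $98,388 × 6/36 = $16,398. Book value $69,395.
Year 4: $98,388 × 5/36 = $13,665. Book value $55,730.
Year 5: $98,388 × 4/36 = $10,932. Book value $44,798.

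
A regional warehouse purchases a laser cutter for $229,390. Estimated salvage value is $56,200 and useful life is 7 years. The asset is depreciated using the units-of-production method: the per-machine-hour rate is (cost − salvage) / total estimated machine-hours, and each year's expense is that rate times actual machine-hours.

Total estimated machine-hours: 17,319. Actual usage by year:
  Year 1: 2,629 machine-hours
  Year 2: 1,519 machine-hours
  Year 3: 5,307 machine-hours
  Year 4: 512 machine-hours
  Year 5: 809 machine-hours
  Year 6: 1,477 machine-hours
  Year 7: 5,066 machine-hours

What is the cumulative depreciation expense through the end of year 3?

$94,550

Depreciable base = $229,390 − $56,200 = $173,190.
Rate = $173,190 / 17,319 machine-hours = $10 per machine-hour.
Year 1: 2,629 × $10 = $26,290. Book value $203,100.
Year 2: 1,519 × $10 = $15,190. Book value $187,910.
Year 3: 5,307 × $10 = $53,070. Book value $134,840.
Accumulated through year 3 = $229,390 − $134,840 = $94,550.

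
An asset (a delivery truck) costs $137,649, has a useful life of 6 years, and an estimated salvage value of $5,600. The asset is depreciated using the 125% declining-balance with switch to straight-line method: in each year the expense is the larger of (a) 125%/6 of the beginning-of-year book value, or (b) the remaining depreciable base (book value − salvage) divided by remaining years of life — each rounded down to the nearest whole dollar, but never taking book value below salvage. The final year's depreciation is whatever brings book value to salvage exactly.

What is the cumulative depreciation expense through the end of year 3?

Depreciable base = $137,649 − $5,600 = $132,049.
Year 1: DB = ⌊$137,649 × 125%/6⌋ = $28,676; SL = ⌊$132,049/6⌋ = $22,008 → take DB $28,676. Book value $108,973.
Year 2: DB = ⌊$108,973 × 125%/6⌋ = $22,702; SL = ⌊$103,373/5⌋ = $20,674 → take DB $22,702. Book value $86,271.
Year 3: DB = ⌊$86,271 × 125%/6⌋ = $17,973; SL = ⌊$80,671/4⌋ = $20,167 → take SL $20,167. Book value $66,104.
Accumulated through year 3 = $137,649 − $66,104 = $71,545.

$71,545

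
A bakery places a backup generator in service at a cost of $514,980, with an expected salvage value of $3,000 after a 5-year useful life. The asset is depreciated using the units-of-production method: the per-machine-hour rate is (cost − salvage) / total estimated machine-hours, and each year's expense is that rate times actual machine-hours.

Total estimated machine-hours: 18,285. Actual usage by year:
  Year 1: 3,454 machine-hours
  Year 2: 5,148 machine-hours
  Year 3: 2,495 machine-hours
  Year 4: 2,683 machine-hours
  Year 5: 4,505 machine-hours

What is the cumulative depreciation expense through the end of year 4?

Depreciable base = $514,980 − $3,000 = $511,980.
Rate = $511,980 / 18,285 machine-hours = $28 per machine-hour.
Year 1: 3,454 × $28 = $96,712. Book value $418,268.
Year 2: 5,148 × $28 = $144,144. Book value $274,124.
Year 3: 2,495 × $28 = $69,860. Book value $204,264.
Year 4: 2,683 × $28 = $75,124. Book value $129,140.
Accumulated through year 4 = $514,980 − $129,140 = $385,840.

$385,840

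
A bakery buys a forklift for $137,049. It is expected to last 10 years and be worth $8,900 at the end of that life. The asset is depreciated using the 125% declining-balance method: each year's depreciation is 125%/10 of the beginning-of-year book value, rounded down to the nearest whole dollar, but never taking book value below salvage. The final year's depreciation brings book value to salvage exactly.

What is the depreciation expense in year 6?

Depreciable base = $137,049 − $8,900 = $128,149.
Year 1: ⌊$137,049 × 125%/10⌋ = $17,131. Book value $119,918.
Year 2: ⌊$119,918 × 125%/10⌋ = $14,989. Book value $104,929.
Year 3: ⌊$104,929 × 125%/10⌋ = $13,116. Book value $91,813.
Year 4: ⌊$91,813 × 125%/10⌋ = $11,476. Book value $80,337.
Year 5: ⌊$80,337 × 125%/10⌋ = $10,042. Book value $70,295.
Year 6: ⌊$70,295 × 125%/10⌋ = $8,786. Book value $61,509.

$8,786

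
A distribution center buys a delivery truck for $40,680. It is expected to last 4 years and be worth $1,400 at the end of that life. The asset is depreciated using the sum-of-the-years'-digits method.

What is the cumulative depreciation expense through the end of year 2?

$27,496

Depreciable base = $40,680 − $1,400 = $39,280.
Sum of the years' digits = 4+3+2+1 = 10.
Year 1: $39,280 × 4/10 = $15,712. Book value $24,968.
Year 2: $39,280 × 3/10 = $11,784. Book value $13,184.
Accumulated through year 2 = $40,680 − $13,184 = $27,496.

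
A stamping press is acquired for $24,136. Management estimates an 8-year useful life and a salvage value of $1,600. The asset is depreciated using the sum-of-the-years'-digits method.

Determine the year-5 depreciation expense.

Depreciable base = $24,136 − $1,600 = $22,536.
Sum of the years' digits = 8+7+6+5+4+3+2+1 = 36.
Year 1: $22,536 × 8/36 = $5,008. Book value $19,128.
Year 2: $22,536 × 7/36 = $4,382. Book value $14,746.
Year 3: $22,536 × 6/36 = $3,756. Book value $10,990.
Year 4: $22,536 × 5/36 = $3,130. Book value $7,860.
Year 5: $22,536 × 4/36 = $2,504. Book value $5,356.

$2,504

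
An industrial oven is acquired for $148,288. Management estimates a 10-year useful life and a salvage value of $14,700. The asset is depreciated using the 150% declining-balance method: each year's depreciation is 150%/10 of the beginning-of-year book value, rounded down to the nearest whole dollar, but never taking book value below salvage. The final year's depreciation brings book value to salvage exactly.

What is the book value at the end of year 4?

Depreciable base = $148,288 − $14,700 = $133,588.
Year 1: ⌊$148,288 × 150%/10⌋ = $22,243. Book value $126,045.
Year 2: ⌊$126,045 × 150%/10⌋ = $18,906. Book value $107,139.
Year 3: ⌊$107,139 × 150%/10⌋ = $16,070. Book value $91,069.
Year 4: ⌊$91,069 × 150%/10⌋ = $13,660. Book value $77,409.

$77,409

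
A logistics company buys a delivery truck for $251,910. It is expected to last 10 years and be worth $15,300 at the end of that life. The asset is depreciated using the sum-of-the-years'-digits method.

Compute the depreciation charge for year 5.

Depreciable base = $251,910 − $15,300 = $236,610.
Sum of the years' digits = 10+9+8+7+6+5+4+3+2+1 = 55.
Year 1: $236,610 × 10/55 = $43,020. Book value $208,890.
Year 2: $236,610 × 9/55 = $38,718. Book value $170,172.
Year 3: $236,610 × 8/55 = $34,416. Book value $135,756.
Year 4: $236,610 × 7/55 = $30,114. Book value $105,642.
Year 5: $236,610 × 6/55 = $25,812. Book value $79,830.

$25,812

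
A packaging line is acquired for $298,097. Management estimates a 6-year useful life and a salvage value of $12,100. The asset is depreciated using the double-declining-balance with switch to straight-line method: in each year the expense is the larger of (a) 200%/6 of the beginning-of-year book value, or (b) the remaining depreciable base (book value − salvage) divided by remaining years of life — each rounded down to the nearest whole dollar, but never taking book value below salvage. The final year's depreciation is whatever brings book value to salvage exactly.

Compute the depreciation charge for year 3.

Depreciable base = $298,097 − $12,100 = $285,997.
Year 1: DB = ⌊$298,097 × 200%/6⌋ = $99,365; SL = ⌊$285,997/6⌋ = $47,666 → take DB $99,365. Book value $198,732.
Year 2: DB = ⌊$198,732 × 200%/6⌋ = $66,244; SL = ⌊$186,632/5⌋ = $37,326 → take DB $66,244. Book value $132,488.
Year 3: DB = ⌊$132,488 × 200%/6⌋ = $44,162; SL = ⌊$120,388/4⌋ = $30,097 → take DB $44,162. Book value $88,326.

$44,162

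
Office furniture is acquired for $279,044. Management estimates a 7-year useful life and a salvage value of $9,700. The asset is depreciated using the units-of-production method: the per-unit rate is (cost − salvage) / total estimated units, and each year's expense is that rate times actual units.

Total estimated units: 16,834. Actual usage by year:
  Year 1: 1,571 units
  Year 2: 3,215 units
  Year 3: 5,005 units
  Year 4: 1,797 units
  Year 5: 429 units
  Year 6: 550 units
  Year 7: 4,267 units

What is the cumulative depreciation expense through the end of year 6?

$201,072

Depreciable base = $279,044 − $9,700 = $269,344.
Rate = $269,344 / 16,834 units = $16 per unit.
Year 1: 1,571 × $16 = $25,136. Book value $253,908.
Year 2: 3,215 × $16 = $51,440. Book value $202,468.
Year 3: 5,005 × $16 = $80,080. Book value $122,388.
Year 4: 1,797 × $16 = $28,752. Book value $93,636.
Year 5: 429 × $16 = $6,864. Book value $86,772.
Year 6: 550 × $16 = $8,800. Book value $77,972.
Accumulated through year 6 = $279,044 − $77,972 = $201,072.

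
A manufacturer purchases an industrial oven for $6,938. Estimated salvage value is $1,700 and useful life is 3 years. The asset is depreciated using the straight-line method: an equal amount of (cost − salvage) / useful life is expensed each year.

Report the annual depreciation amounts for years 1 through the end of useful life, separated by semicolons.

$1,746; $1,746; $1,746

Depreciable base = $6,938 − $1,700 = $5,238.
Annual expense = $5,238 / 3 = $1,746.
End of year 1: book value $5,192.
End of year 2: book value $3,446.
End of year 3: book value $1,700.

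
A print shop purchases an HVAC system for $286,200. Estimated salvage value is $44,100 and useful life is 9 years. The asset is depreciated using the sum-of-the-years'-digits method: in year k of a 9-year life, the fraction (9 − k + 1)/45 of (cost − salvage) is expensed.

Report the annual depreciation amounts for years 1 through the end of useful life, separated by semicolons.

Depreciable base = $286,200 − $44,100 = $242,100.
Sum of the years' digits = 9+8+7+6+5+4+3+2+1 = 45.
Year 1: $242,100 × 9/45 = $48,420. Book value $237,780.
Year 2: $242,100 × 8/45 = $43,040. Book value $194,740.
Year 3: $242,100 × 7/45 = $37,660. Book value $157,080.
Year 4: $242,100 × 6/45 = $32,280. Book value $124,800.
Year 5: $242,100 × 5/45 = $26,900. Book value $97,900.
Year 6: $242,100 × 4/45 = $21,520. Book value $76,380.
Year 7: $242,100 × 3/45 = $16,140. Book value $60,240.
Year 8: $242,100 × 2/45 = $10,760. Book value $49,480.
Year 9: $242,100 × 1/45 = $5,380. Book value $44,100.

$48,420; $43,040; $37,660; $32,280; $26,900; $21,520; $16,140; $10,760; $5,380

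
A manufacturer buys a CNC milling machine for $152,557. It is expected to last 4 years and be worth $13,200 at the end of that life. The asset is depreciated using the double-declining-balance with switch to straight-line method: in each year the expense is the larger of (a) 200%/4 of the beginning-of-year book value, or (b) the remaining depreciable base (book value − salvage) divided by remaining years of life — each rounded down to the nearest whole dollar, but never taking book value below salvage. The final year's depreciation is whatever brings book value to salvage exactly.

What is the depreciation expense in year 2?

$38,139

Depreciable base = $152,557 − $13,200 = $139,357.
Year 1: DB = ⌊$152,557 × 200%/4⌋ = $76,278; SL = ⌊$139,357/4⌋ = $34,839 → take DB $76,278. Book value $76,279.
Year 2: DB = ⌊$76,279 × 200%/4⌋ = $38,139; SL = ⌊$63,079/3⌋ = $21,026 → take DB $38,139. Book value $38,140.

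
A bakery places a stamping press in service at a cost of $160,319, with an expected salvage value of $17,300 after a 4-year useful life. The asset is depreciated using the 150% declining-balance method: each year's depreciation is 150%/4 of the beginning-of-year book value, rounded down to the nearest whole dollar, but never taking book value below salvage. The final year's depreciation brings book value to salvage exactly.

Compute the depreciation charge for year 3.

Depreciable base = $160,319 − $17,300 = $143,019.
Year 1: ⌊$160,319 × 150%/4⌋ = $60,119. Book value $100,200.
Year 2: ⌊$100,200 × 150%/4⌋ = $37,575. Book value $62,625.
Year 3: ⌊$62,625 × 150%/4⌋ = $23,484. Book value $39,141.

$23,484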